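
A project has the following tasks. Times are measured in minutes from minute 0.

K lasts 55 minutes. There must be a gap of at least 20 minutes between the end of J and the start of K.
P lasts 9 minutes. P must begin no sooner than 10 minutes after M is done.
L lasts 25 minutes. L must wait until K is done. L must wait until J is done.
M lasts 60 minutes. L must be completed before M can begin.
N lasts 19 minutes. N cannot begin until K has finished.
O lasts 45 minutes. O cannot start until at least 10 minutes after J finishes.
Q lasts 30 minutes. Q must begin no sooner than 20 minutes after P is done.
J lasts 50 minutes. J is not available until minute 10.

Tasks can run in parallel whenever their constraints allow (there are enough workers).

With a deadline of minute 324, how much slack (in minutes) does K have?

35

J cannot begin until its own release at minute 10. It runs from minute 10 to 10 + 50 = minute 60.
K cannot begin until J (finishes minute 60, plus 20-minute gap → minute 80). It runs from minute 80 to 80 + 55 = minute 135.

Working backward from the deadline:
Nothing follows Q; the deadline of minute 324 is its only limit. It must start by 324 − 30 = minute 294.
P must finish before Q (must start by minute 294, minus 20-minute gap → minute 274). With a 9-minute duration, P must start by 274 − 9 = minute 265.
Since P (must start by minute 265, minus 10-minute gap → minute 255) depends on it, M must finish by minute 255. Backing off its 60-minute duration gives a latest start of minute 195.
L has to be done before M (must start by minute 195). That means finishing by minute 195, i.e. starting by 195 − 25 = minute 170.
N has no dependents, so it just needs to finish by minute 324. Starting by 324 − 19 = minute 305 achieves that.
K feeds L (must start by minute 170); N (must start by minute 305). Taking the minimum, K must finish by minute 170 and start by 170 − 55 = minute 115.
So K can start as early as minute 80 and as late as minute 115, giving 115 − 80 = 35 minutes of slack.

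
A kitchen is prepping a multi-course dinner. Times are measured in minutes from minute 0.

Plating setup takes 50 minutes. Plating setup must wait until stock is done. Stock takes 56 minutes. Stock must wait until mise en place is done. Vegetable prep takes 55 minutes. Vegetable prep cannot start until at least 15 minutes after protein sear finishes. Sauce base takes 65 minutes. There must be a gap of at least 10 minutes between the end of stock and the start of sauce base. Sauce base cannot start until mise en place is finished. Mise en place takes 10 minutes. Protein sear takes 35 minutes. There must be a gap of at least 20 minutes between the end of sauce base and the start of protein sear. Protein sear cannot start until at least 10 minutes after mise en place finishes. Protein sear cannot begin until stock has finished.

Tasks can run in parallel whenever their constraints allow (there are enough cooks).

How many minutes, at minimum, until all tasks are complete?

266

Mise en place can start immediately at minute 0; it finishes at minute 10.
Stock waits on mise en place (finishes minute 10), so it starts at minute 10 and finishes at 10 + 56 = minute 66.
Plating setup cannot begin until stock (finishes minute 66). It runs from minute 66 to 66 + 50 = minute 116.
Sauce base needs all of stock (finishes minute 66, plus 10-minute gap → minute 76); mise en place (finishes minute 10). That puts its earliest start at minute 76; it finishes at 76 + 65 = minute 141.
For protein sear: sauce base (finishes minute 141, plus 20-minute gap → minute 161); mise en place (finishes minute 10, plus 10-minute gap → minute 20); stock (finishes minute 66). Taking the maximum gives a start of minute 161, and it finishes at 161 + 35 = minute 196.
Vegetable prep waits on protein sear (finishes minute 196, plus 15-minute gap → minute 211), so it starts at minute 211 and finishes at 211 + 55 = minute 266.
All tasks are finished once the last one completes. Finish times: Mise en place at 10, Stock at 66, Sauce base at 141, Protein sear at 196, Vegetable prep at 266, Plating setup at 116. The latest is minute 266.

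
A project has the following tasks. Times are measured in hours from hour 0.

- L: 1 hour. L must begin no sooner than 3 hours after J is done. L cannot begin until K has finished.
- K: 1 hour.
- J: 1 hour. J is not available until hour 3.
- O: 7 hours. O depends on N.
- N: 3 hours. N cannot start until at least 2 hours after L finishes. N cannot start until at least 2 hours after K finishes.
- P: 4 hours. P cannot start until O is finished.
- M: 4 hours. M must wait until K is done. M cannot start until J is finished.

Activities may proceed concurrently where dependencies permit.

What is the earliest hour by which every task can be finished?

24

K has no prerequisites, so it starts at hour 0 and finishes at hour 1.
J waits on its own release at hour 3, so it starts at hour 3 and finishes at 3 + 1 = hour 4.
M has to wait for K (finishes hour 1); J (finishes hour 4). The latest of these is hour 4, so M runs hour 4 to 4 + 4 = hour 8.
L has to wait for J (finishes hour 4, plus 3-hour gap → hour 7); K (finishes hour 1). The latest of these is hour 7, so L runs hour 7 to 7 + 1 = hour 8.
N cannot start until L (finishes hour 8, plus 2-hour gap → hour 10); K (finishes hour 1, plus 2-hour gap → hour 3). The controlling bound is hour 10, so N finishes at 10 + 3 = hour 13.
O waits on N (finishes hour 13), so it starts at hour 13 and finishes at 13 + 7 = hour 20.
P waits on O (finishes hour 20), so it starts at hour 20 and finishes at 20 + 4 = hour 24.
All tasks are finished once the last one completes. Finish times: J at 4, K at 1, L at 8, M at 8, N at 13, O at 20, P at 24. The latest is hour 24.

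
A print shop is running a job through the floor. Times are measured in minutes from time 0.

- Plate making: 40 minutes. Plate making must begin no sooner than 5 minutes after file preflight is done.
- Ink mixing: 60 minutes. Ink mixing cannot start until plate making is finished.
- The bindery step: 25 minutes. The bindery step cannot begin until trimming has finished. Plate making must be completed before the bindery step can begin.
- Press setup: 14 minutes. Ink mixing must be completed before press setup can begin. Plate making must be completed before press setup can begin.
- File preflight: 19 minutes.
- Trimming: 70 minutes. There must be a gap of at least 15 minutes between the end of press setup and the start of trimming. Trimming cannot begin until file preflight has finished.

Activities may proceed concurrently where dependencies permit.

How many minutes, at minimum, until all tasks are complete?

248

File preflight can start immediately at minute 0; it finishes at minute 19.
Plate making waits on file preflight (finishes minute 19, plus 5-minute gap → minute 24), so it starts at minute 24 and finishes at 24 + 40 = minute 64.
Ink mixing cannot begin until plate making (finishes minute 64). It runs from minute 64 to 64 + 60 = minute 124.
Press setup has to wait for ink mixing (finishes minute 124); plate making (finishes minute 64). The latest of these is minute 124, so press setup runs minute 124 to 124 + 14 = minute 138.
Trimming needs all of press setup (finishes minute 138, plus 15-minute gap → minute 153); file preflight (finishes minute 19). That puts its earliest start at minute 153; it finishes at 153 + 70 = minute 223.
The bindery step needs all of trimming (finishes minute 223); plate making (finishes minute 64). That puts its earliest start at minute 223; it finishes at 223 + 25 = minute 248.
All tasks are finished once the last one completes. Finish times: File preflight at 19, Plate making at 64, Ink mixing at 124, Press setup at 138, Trimming at 223, The bindery step at 248. The latest is minute 248.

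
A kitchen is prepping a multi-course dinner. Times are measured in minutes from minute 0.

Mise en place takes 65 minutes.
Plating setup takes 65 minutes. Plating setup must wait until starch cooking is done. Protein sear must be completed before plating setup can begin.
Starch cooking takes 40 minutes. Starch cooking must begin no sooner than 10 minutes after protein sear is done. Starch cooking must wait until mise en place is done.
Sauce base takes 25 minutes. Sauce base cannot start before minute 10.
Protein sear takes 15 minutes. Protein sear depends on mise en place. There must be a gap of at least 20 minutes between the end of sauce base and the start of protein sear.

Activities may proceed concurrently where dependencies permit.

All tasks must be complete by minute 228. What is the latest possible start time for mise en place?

Plating setup must finish by minute 228; it takes 65 minutes, so it must start by 228 − 65 = minute 163.
Since plating setup (must start by minute 163) depends on it, starch cooking must finish by minute 163. Backing off its 40-minute duration gives a latest start of minute 123.
Protein sear feeds starch cooking (must start by minute 123, minus 10-minute gap → minute 113); plating setup (must start by minute 163). Taking the minimum, protein sear must finish by minute 113 and start by 113 − 15 = minute 98.
Mise en place must finish in time for protein sear (must start by minute 98); starch cooking (must start by minute 123). The tightest is minute 98, so mise en place must start by 98 − 65 = minute 33.

33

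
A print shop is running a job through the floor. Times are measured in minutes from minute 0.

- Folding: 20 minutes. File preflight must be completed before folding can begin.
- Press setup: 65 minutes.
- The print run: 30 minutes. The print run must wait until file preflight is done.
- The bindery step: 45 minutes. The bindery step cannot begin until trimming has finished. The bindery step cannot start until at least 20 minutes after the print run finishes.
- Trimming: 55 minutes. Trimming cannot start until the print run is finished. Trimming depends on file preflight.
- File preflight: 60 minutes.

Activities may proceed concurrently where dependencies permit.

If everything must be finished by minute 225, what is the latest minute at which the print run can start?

95

The bindery step must finish by minute 225; it takes 45 minutes, so it must start by 225 − 45 = minute 180.
Since the bindery step (must start by minute 180) depends on it, trimming must finish by minute 180. Backing off its 55-minute duration gives a latest start of minute 125.
The print run has several dependents: trimming (must start by minute 125); the bindery step (must start by minute 180, minus 20-minute gap → minute 160). The earliest of those limits is minute 125, so the print run must start by 125 − 30 = minute 95.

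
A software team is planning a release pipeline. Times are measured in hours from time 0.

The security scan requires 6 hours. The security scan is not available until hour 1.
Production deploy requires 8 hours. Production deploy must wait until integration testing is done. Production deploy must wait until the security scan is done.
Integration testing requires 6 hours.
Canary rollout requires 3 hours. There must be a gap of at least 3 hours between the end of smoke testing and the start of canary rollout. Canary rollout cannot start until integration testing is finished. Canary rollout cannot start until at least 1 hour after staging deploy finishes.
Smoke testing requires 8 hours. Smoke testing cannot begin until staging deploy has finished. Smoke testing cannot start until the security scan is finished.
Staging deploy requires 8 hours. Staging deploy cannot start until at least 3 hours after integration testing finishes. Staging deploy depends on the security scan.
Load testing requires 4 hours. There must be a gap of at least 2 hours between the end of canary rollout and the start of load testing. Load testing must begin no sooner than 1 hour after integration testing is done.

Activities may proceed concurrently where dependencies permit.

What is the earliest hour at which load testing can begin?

33

The security scan waits on its own release at hour 1, so it starts at hour 1 and finishes at 1 + 6 = hour 7.
Integration testing has no prerequisites, so it starts at hour 0 and finishes at hour 6.
Staging deploy needs all of integration testing (finishes hour 6, plus 3-hour gap → hour 9); the security scan (finishes hour 7). That puts its earliest start at hour 9; it finishes at 9 + 8 = hour 17.
Smoke testing has to wait for staging deploy (finishes hour 17); the security scan (finishes hour 7). The latest of these is hour 17, so smoke testing runs hour 17 to 17 + 8 = hour 25.
Canary rollout needs all of smoke testing (finishes hour 25, plus 3-hour gap → hour 28); integration testing (finishes hour 6); staging deploy (finishes hour 17, plus 1-hour gap → hour 18). That puts its earliest start at hour 28; it finishes at 28 + 3 = hour 31.
Load testing waits on canary rollout (finishes hour 31, plus 2-hour gap → hour 33); integration testing (finishes hour 6, plus 1-hour gap → hour 7). The latest of these is hour 33, which is the earliest load testing can start.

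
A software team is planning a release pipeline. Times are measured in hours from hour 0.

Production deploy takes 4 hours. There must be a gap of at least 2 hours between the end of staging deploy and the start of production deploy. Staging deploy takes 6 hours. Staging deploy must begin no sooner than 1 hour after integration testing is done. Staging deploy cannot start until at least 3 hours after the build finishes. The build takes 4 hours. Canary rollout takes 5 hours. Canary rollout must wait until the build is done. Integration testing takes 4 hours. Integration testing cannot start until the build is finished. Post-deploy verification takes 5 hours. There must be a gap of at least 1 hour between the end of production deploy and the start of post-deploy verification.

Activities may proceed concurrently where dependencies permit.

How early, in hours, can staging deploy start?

Nothing blocks the build, so it runs from hour 0 to hour 4.
After the build (finishes hour 4), integration testing can start at hour 4 and finishes at hour 8.
Staging deploy waits on integration testing (finishes hour 8, plus 1-hour gap → hour 9); the build (finishes hour 4, plus 3-hour gap → hour 7). The latest of these is hour 9, which is the earliest staging deploy can start.

9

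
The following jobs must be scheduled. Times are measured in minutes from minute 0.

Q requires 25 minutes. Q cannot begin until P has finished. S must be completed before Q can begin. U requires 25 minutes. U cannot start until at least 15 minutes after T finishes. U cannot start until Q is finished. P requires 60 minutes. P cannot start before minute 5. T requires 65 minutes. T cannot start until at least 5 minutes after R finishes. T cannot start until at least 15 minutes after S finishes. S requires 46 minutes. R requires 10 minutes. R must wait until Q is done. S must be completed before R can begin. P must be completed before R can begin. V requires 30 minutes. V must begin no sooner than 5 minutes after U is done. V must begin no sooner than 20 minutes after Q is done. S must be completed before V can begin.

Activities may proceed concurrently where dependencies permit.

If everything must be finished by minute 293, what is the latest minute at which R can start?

138

Nothing follows V; the deadline of minute 293 is its only limit. It must start by 293 − 30 = minute 263.
U has to be done before V (must start by minute 263, minus 5-minute gap → minute 258). That means finishing by minute 258, i.e. starting by 258 − 25 = minute 233.
Since U (must start by minute 233, minus 15-minute gap → minute 218) depends on it, T must finish by minute 218. Backing off its 65-minute duration gives a latest start of minute 153.
Since T (must start by minute 153, minus 5-minute gap → minute 148) depends on it, R must finish by minute 148. Backing off its 10-minute duration gives a latest start of minute 138.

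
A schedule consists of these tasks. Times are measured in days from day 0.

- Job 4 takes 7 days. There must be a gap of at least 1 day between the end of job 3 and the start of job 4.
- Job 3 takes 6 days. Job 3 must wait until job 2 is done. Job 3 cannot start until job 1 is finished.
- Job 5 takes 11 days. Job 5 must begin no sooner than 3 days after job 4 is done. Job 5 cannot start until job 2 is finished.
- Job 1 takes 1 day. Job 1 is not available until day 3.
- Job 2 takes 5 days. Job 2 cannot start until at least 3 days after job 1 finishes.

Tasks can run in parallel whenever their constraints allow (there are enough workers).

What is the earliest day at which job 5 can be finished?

After its own release at day 3, job 1 can start at day 3 and finishes at day 4.
Job 2 waits on job 1 (finishes day 4, plus 3-day gap → day 7), so it starts at day 7 and finishes at 7 + 5 = day 12.
Job 3 cannot start until job 2 (finishes day 12); job 1 (finishes day 4). The controlling bound is day 12, so job 3 finishes at 12 + 6 = day 18.
After job 3 (finishes day 18, plus 1-day gap → day 19), job 4 can start at day 19 and finishes at day 26.
For job 5: job 4 (finishes day 26, plus 3-day gap → day 29); job 2 (finishes day 12). Taking the maximum gives a start of day 29, and it finishes at 29 + 11 = day 40.

40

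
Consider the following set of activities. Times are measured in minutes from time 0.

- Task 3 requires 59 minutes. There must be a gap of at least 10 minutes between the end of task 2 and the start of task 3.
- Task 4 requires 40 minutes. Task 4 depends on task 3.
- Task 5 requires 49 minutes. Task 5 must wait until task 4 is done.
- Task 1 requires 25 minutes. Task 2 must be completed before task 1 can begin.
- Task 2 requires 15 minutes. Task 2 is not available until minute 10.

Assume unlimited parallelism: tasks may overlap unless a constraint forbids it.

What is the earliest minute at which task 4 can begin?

94

Task 2 cannot begin until its own release at minute 10. It runs from minute 10 to 10 + 15 = minute 25.
After task 2 (finishes minute 25, plus 10-minute gap → minute 35), task 3 can start at minute 35 and finishes at minute 94.
Task 4 waits on task 3 (finishes minute 94), so the earliest it can start is minute 94.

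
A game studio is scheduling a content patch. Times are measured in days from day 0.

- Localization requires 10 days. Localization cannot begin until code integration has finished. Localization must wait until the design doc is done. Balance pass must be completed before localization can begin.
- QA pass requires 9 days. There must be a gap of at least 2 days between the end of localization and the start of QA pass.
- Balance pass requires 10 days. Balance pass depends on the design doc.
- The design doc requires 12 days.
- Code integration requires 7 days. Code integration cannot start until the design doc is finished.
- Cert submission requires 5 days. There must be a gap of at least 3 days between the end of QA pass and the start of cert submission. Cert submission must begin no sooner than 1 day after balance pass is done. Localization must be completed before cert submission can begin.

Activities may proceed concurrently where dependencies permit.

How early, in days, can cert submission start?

Nothing blocks the design doc, so it runs from day 0 to day 12.
Balance pass cannot begin until the design doc (finishes day 12). It runs from day 12 to 12 + 10 = day 22.
Code integration cannot begin until the design doc (finishes day 12). It runs from day 12 to 12 + 7 = day 19.
Localization has to wait for code integration (finishes day 19); the design doc (finishes day 12); balance pass (finishes day 22). The latest of these is day 22, so localization runs day 22 to 22 + 10 = day 32.
QA pass waits on localization (finishes day 32, plus 2-day gap → day 34), so it starts at day 34 and finishes at 34 + 9 = day 43.
Cert submission waits on QA pass (finishes day 43, plus 3-day gap → day 46); balance pass (finishes day 22, plus 1-day gap → day 23); localization (finishes day 32). The latest of these is day 46, which is the earliest cert submission can start.

46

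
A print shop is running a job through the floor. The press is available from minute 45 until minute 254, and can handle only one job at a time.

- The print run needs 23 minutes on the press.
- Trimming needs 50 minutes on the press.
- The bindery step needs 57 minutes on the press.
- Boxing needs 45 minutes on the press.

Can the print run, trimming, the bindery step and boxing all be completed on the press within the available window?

The press window is 254 − 45 = 209 minutes.
Running back to back, the jobs need 23 + 50 + 57 + 45 = 175 minutes on the press.
Since 175 ≤ 209, they fit within the window.

Yes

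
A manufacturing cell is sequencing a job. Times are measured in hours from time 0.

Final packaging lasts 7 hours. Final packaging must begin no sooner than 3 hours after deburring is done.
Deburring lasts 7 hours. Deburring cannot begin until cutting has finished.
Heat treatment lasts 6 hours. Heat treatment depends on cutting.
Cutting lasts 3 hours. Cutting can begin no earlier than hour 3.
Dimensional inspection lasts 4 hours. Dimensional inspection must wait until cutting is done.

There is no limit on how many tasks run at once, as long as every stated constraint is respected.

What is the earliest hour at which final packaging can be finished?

23

Cutting waits on its own release at hour 3, so it starts at hour 3 and finishes at 3 + 3 = hour 6.
Deburring waits on cutting (finishes hour 6), so it starts at hour 6 and finishes at 6 + 7 = hour 13.
After deburring (finishes hour 13, plus 3-hour gap → hour 16), final packaging can start at hour 16 and finishes at hour 23.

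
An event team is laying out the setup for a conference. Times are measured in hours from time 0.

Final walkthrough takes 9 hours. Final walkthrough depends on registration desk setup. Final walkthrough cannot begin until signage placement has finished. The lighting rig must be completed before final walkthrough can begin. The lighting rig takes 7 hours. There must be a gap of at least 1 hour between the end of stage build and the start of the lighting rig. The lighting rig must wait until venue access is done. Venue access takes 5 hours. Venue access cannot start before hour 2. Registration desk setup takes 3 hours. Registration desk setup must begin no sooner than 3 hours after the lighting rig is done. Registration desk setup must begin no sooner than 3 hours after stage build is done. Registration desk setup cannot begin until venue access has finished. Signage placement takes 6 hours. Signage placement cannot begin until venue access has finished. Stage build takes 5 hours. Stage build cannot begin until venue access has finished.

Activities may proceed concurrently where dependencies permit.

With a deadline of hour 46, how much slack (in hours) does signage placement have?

24

Venue access waits on its own release at hour 2, so it starts at hour 2 and finishes at 2 + 5 = hour 7.
Signage placement cannot begin until venue access (finishes hour 7). It runs from hour 7 to 7 + 6 = hour 13.

Working backward from the deadline:
Nothing follows final walkthrough; the deadline of hour 46 is its only limit. It must start by 46 − 9 = hour 37.
Since final walkthrough (must start by hour 37) depends on it, signage placement must finish by hour 37. Backing off its 6-hour duration gives a latest start of hour 31.
So signage placement can start as early as hour 7 and as late as hour 31, giving 31 − 7 = 24 hours of slack.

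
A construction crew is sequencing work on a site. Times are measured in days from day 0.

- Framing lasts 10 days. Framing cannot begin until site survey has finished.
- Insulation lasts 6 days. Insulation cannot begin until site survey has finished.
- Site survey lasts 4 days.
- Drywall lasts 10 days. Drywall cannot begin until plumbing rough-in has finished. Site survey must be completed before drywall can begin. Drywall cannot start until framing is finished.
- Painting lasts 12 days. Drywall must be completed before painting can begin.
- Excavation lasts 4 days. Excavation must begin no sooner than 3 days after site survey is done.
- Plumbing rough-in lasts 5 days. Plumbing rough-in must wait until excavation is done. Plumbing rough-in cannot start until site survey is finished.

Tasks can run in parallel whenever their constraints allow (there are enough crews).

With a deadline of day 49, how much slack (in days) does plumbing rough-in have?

Site survey has no prerequisites, so it starts at day 0 and finishes at day 4.
Excavation waits on site survey (finishes day 4, plus 3-day gap → day 7), so it starts at day 7 and finishes at 7 + 4 = day 11.
Plumbing rough-in needs all of excavation (finishes day 11); site survey (finishes day 4). That puts its earliest start at day 11; it finishes at 11 + 5 = day 16.

Working backward from the deadline:
To finish by day 49, painting (duration 12) must start no later than day 37.
Drywall must finish before painting (must start by day 37). With a 10-day duration, drywall must start by 37 − 10 = day 27.
Plumbing rough-in must finish before drywall (must start by day 27). With a 5-day duration, plumbing rough-in must start by 27 − 5 = day 22.
So plumbing rough-in can start as early as day 11 and as late as day 22, giving 22 − 11 = 11 days of slack.

11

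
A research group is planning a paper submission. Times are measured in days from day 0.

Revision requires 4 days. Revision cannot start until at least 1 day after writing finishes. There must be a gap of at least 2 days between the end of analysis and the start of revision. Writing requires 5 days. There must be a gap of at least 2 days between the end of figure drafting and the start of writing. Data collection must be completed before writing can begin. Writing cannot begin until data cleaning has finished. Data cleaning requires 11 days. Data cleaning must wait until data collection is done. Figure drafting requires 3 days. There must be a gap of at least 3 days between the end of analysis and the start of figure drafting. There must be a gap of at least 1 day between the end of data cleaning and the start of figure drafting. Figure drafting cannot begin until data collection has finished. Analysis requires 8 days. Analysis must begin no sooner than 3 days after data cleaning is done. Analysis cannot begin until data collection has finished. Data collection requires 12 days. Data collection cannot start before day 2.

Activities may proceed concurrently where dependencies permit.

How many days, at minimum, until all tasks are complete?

54

After its own release at day 2, data collection can start at day 2 and finishes at day 14.
After data collection (finishes day 14), data cleaning can start at day 14 and finishes at day 25.
Analysis has to wait for data cleaning (finishes day 25, plus 3-day gap → day 28); data collection (finishes day 14). The latest of these is day 28, so analysis runs day 28 to 28 + 8 = day 36.
Figure drafting has to wait for analysis (finishes day 36, plus 3-day gap → day 39); data cleaning (finishes day 25, plus 1-day gap → day 26); data collection (finishes day 14). The latest of these is day 39, so figure drafting runs day 39 to 39 + 3 = day 42.
Writing needs all of figure drafting (finishes day 42, plus 2-day gap → day 44); data collection (finishes day 14); data cleaning (finishes day 25). That puts its earliest start at day 44; it finishes at 44 + 5 = day 49.
For revision: writing (finishes day 49, plus 1-day gap → day 50); analysis (finishes day 36, plus 2-day gap → day 38). Taking the maximum gives a start of day 50, and it finishes at 50 + 4 = day 54.
All tasks are finished once the last one completes. Finish times: Data collection at 14, Data cleaning at 25, Analysis at 36, Figure drafting at 42, Writing at 49, Revision at 54. The latest is day 54.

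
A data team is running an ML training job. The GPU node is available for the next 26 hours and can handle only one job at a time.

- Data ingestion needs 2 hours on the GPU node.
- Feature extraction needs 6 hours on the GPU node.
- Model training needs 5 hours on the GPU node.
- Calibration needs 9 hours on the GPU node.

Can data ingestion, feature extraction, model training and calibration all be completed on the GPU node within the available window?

Yes

Running back to back, the jobs need 2 + 6 + 5 + 9 = 22 hours on the GPU node.
Since 22 ≤ 26, they fit within the window.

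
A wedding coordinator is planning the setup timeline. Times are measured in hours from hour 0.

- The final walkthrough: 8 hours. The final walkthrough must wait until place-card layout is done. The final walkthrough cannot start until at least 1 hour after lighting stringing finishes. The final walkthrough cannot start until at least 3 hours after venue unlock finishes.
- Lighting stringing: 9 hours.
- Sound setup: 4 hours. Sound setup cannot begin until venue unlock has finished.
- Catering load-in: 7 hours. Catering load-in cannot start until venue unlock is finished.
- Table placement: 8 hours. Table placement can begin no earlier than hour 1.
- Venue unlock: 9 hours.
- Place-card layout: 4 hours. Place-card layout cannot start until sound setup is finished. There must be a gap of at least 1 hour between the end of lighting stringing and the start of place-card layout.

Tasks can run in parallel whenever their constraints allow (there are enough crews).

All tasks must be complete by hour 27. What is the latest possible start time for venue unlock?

To finish by hour 27, the final walkthrough (duration 8) must start no later than hour 19.
Place-card layout has to be done before the final walkthrough (must start by hour 19). That means finishing by hour 19, i.e. starting by 19 − 4 = hour 15.
Sound setup must finish before place-card layout (must start by hour 15). With a 4-hour duration, sound setup must start by 15 − 4 = hour 11.
Nothing follows catering load-in; the deadline of hour 27 is its only limit. It must start by 27 − 7 = hour 20.
Venue unlock feeds sound setup (must start by hour 11); catering load-in (must start by hour 20); the final walkthrough (must start by hour 19, minus 3-hour gap → hour 16). Taking the minimum, venue unlock must finish by hour 11 and start by 11 − 9 = hour 2.

2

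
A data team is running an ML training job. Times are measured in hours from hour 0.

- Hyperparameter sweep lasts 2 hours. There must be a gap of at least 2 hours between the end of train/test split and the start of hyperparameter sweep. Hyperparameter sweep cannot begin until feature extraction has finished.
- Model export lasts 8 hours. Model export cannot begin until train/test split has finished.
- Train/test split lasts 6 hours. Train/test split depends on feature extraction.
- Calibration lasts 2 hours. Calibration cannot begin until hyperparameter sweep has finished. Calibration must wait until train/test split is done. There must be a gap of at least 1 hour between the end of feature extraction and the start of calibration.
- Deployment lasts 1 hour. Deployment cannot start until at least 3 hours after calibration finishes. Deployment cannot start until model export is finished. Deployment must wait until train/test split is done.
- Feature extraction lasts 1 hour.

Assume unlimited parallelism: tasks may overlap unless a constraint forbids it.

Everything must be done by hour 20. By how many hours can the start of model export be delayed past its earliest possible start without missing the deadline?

Feature extraction has no prerequisites, so it starts at hour 0 and finishes at hour 1.
Train/test split cannot begin until feature extraction (finishes hour 1). It runs from hour 1 to 1 + 6 = hour 7.
Model export cannot begin until train/test split (finishes hour 7). It runs from hour 7 to 7 + 8 = hour 15.

Working backward from the deadline:
Nothing follows deployment; the deadline of hour 20 is its only limit. It must start by 20 − 1 = hour 19.
Since deployment (must start by hour 19) depends on it, model export must finish by hour 19. Backing off its 8-hour duration gives a latest start of hour 11.
So model export can start as early as hour 7 and as late as hour 11, giving 11 − 7 = 4 hours of slack.

4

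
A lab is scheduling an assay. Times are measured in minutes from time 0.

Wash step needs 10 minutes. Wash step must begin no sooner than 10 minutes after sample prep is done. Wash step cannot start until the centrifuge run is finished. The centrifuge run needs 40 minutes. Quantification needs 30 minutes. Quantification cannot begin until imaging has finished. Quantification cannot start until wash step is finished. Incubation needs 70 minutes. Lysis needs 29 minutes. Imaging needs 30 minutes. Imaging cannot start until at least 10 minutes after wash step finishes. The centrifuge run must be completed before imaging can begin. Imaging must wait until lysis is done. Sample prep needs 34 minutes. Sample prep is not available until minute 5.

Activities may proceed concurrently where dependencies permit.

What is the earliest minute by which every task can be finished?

129

The centrifuge run can start immediately at minute 0; it finishes at minute 40.
Incubation has no prerequisites, so it starts at minute 0 and finishes at minute 70.
Nothing blocks lysis, so it runs from minute 0 to minute 29.
Sample prep waits on its own release at minute 5, so it starts at minute 5 and finishes at 5 + 34 = minute 39.
For wash step: sample prep (finishes minute 39, plus 10-minute gap → minute 49); the centrifuge run (finishes minute 40). Taking the maximum gives a start of minute 49, and it finishes at 49 + 10 = minute 59.
Imaging needs all of wash step (finishes minute 59, plus 10-minute gap → minute 69); the centrifuge run (finishes minute 40); lysis (finishes minute 29). That puts its earliest start at minute 69; it finishes at 69 + 30 = minute 99.
Quantification has to wait for imaging (finishes minute 99); wash step (finishes minute 59). The latest of these is minute 99, so quantification runs minute 99 to 99 + 30 = minute 129.
All tasks are finished once the last one completes. Finish times: Sample prep at 39, Lysis at 29, Incubation at 70, The centrifuge run at 40, Wash step at 59, Imaging at 99, Quantification at 129. The latest is minute 129.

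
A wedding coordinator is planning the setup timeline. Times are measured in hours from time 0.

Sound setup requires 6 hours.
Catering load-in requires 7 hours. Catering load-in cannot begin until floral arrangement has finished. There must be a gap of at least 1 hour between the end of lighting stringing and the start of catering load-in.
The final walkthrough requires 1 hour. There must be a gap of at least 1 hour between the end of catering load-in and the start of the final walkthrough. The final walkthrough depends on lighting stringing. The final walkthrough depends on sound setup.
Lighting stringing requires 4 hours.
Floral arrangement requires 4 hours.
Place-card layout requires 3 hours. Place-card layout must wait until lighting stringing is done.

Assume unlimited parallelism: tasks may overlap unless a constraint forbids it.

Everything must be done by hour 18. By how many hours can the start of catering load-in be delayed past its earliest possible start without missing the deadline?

Lighting stringing can start immediately at hour 0; it finishes at hour 4.
Nothing blocks floral arrangement, so it runs from hour 0 to hour 4.
Catering load-in cannot start until floral arrangement (finishes hour 4); lighting stringing (finishes hour 4, plus 1-hour gap → hour 5). The controlling bound is hour 5, so catering load-in finishes at 5 + 7 = hour 12.

Working backward from the deadline:
The final walkthrough has no dependents, so it just needs to finish by hour 18. Starting by 18 − 1 = hour 17 achieves that.
Catering load-in must finish before the final walkthrough (must start by hour 17, minus 1-hour gap → hour 16). With a 7-hour duration, catering load-in must start by 16 − 7 = hour 9.
So catering load-in can start as early as hour 5 and as late as hour 9, giving 9 − 5 = 4 hours of slack.

4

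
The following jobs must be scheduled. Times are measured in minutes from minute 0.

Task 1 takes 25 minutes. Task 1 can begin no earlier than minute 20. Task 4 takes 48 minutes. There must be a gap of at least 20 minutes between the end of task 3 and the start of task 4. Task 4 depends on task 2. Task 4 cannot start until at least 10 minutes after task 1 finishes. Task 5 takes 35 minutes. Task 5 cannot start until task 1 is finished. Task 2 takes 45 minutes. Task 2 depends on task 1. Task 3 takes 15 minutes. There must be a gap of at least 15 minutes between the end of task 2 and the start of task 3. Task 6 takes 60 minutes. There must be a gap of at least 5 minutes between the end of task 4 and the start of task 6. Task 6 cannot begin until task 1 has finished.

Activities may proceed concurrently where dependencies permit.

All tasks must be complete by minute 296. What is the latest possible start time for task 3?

148

Task 6 must finish by minute 296; it takes 60 minutes, so it must start by 296 − 60 = minute 236.
Since task 6 (must start by minute 236, minus 5-minute gap → minute 231) depends on it, task 4 must finish by minute 231. Backing off its 48-minute duration gives a latest start of minute 183.
Task 3 has to be done before task 4 (must start by minute 183, minus 20-minute gap → minute 163). That means finishing by minute 163, i.e. starting by 163 − 15 = minute 148.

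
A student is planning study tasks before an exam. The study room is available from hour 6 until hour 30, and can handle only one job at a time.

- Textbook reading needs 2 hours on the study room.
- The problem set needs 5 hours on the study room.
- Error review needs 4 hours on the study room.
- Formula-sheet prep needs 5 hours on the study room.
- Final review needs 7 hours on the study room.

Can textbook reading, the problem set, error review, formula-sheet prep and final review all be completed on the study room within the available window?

The study room window is 30 − 6 = 24 hours.
Running back to back, the jobs need 2 + 5 + 4 + 5 + 7 = 23 hours on the study room.
Since 23 ≤ 24, they fit within the window.

Yes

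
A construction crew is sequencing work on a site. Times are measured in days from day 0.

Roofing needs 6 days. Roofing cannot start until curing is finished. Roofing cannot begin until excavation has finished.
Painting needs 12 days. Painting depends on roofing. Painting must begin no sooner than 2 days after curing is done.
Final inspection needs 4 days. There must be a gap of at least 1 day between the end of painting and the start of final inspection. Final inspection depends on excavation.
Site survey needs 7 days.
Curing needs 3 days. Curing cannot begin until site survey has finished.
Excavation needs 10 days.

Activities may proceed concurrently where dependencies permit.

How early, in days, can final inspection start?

Nothing blocks excavation, so it runs from day 0 to day 10.
Site survey can start immediately at day 0; it finishes at day 7.
Curing waits on site survey (finishes day 7), so it starts at day 7 and finishes at 7 + 3 = day 10.
Roofing cannot start until curing (finishes day 10); excavation (finishes day 10). The controlling bound is day 10, so roofing finishes at 10 + 6 = day 16.
For painting: roofing (finishes day 16); curing (finishes day 10, plus 2-day gap → day 12). Taking the maximum gives a start of day 16, and it finishes at 16 + 12 = day 28.
Final inspection waits on painting (finishes day 28, plus 1-day gap → day 29); excavation (finishes day 10). The latest of these is day 29, which is the earliest final inspection can start.

29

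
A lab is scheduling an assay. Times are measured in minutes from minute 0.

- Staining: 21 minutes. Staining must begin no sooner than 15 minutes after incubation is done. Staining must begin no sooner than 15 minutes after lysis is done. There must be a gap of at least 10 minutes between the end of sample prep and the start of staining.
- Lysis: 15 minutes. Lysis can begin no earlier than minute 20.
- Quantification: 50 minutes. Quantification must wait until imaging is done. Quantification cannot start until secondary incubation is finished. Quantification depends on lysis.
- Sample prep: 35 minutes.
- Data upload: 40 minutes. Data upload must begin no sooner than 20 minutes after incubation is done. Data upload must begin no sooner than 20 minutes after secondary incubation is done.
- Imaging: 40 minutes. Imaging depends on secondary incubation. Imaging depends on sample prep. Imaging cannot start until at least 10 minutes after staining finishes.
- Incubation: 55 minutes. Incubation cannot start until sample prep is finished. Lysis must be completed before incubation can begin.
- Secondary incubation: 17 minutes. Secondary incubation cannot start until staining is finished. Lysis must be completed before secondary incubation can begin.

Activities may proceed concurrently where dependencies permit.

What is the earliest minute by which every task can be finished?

Lysis waits on its own release at minute 20, so it starts at minute 20 and finishes at 20 + 15 = minute 35.
Sample prep has no prerequisites, so it starts at minute 0 and finishes at minute 35.
Incubation needs all of sample prep (finishes minute 35); lysis (finishes minute 35). That puts its earliest start at minute 35; it finishes at 35 + 55 = minute 90.
Staining cannot start until incubation (finishes minute 90, plus 15-minute gap → minute 105); lysis (finishes minute 35, plus 15-minute gap → minute 50); sample prep (finishes minute 35, plus 10-minute gap → minute 45). The controlling bound is minute 105, so staining finishes at 105 + 21 = minute 126.
Secondary incubation has to wait for staining (finishes minute 126); lysis (finishes minute 35). The latest of these is minute 126, so secondary incubation runs minute 126 to 126 + 17 = minute 143.
Data upload needs all of incubation (finishes minute 90, plus 20-minute gap → minute 110); secondary incubation (finishes minute 143, plus 20-minute gap → minute 163). That puts its earliest start at minute 163; it finishes at 163 + 40 = minute 203.
Imaging has to wait for secondary incubation (finishes minute 143); sample prep (finishes minute 35); staining (finishes minute 126, plus 10-minute gap → minute 136). The latest of these is minute 143, so imaging runs minute 143 to 143 + 40 = minute 183.
Quantification cannot start until imaging (finishes minute 183); secondary incubation (finishes minute 143); lysis (finishes minute 35). The controlling bound is minute 183, so quantification finishes at 183 + 50 = minute 233.
All tasks are finished once the last one completes. Finish times: Sample prep at 35, Lysis at 35, Incubation at 90, Staining at 126, Secondary incubation at 143, Imaging at 183, Quantification at 233, Data upload at 203. The latest is minute 233.

233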